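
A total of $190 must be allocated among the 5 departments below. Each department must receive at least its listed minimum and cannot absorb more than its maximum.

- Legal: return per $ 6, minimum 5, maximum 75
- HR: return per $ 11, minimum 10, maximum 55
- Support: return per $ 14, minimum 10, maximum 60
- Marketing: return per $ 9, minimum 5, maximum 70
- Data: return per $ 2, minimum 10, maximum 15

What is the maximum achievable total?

Meeting every minimum uses 5+10+10+5+10 = 40 $, leaving 150.
Order the departments by return per $: Support 14 > HR 11 > Marketing 9 > Legal 6 > Data 2.
Support takes 50 more to reach its cap of 60 ; 100 left.
HR: +45 to 55 (cap) ; 55 left.
Marketing: +55 (room for 65) → 60. Pool exhausted.
Total = 6×5 + 11×55 + 14×60 + 9×60 + 2×10 = 2035.

2035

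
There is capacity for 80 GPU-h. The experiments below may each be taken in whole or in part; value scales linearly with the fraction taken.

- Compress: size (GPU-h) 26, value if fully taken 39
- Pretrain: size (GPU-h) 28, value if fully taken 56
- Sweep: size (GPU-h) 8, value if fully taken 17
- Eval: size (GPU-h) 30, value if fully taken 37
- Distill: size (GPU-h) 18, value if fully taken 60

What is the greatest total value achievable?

172

Best value per unit of size first: Distill 60/18≈3.33, Sweep 17/8≈2.12, Pretrain 56/28≈2, Compress 39/26≈1.5, Eval 37/30≈1.23.
Take all of Distill (18 GPU-h, value 60) — 62 GPU-h left.
Sweep: take in full, 8 GPU-h for value 17 — 54 left.
Take all of Pretrain (28 GPU-h, value 56) — 26 GPU-h left.
Take all of Compress (26 GPU-h, value 39) — 0 GPU-h left.
Total value = 172.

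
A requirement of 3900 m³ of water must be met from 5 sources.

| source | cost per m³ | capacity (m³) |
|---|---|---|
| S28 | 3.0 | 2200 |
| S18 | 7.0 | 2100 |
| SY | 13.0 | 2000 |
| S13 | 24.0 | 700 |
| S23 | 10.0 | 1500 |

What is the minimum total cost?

Fill from the cheapest source first.
S28 (3.0): use full 2200 — 1700 m³ to go.
Take 1700 from S18 at 7.0 to finish.
S23, SY, S13: unused.
Cost = 2200×3.0 + 1700×7.0 = 18500.

18500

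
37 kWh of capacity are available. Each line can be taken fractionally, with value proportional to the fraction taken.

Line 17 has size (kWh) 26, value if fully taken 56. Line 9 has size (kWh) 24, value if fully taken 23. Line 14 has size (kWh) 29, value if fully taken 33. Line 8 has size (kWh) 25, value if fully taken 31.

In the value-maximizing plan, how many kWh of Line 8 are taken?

11

Sort by value density: Line 17 56/26≈2.15, Line 8 31/25≈1.24, Line 14 33/29≈1.14, Line 9 23/24≈0.958.
Take all of Line 17 (26 kWh, value 56) — 11 kWh left.
Only 11 kWh remain; take 11/25 of Line 8 for value 31×11/25 = 13.64.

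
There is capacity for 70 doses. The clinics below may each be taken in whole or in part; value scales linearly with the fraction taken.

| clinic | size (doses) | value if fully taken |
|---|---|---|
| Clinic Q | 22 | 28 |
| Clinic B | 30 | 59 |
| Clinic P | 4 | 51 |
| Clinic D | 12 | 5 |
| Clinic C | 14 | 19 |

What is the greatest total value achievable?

Sort by value density: Clinic P 51/4≈12.8, Clinic B 59/30≈1.97, Clinic C 19/14≈1.36, Clinic Q 28/22≈1.27, Clinic D 5/12≈0.417.
All 4 doses of Clinic P fit (value 51) ; 66 remain.
Clinic B: take in full, 30 doses for value 59 ; 36 left.
Take all of Clinic C (14 doses, value 19) ; 22 doses left.
Clinic Q: take in full, 22 doses for value 28 ; 0 left.
Total value = 157.

157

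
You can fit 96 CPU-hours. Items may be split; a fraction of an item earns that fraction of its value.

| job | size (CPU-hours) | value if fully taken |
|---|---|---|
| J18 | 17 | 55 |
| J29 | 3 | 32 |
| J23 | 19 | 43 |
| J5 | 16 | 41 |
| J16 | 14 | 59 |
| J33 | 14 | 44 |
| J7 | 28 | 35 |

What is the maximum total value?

Rank by value-to-size ratio: J29 32/3≈10.7, J16 59/14≈4.21, J18 55/17≈3.24, J33 44/14≈3.14, J5 41/16≈2.56, J23 43/19≈2.26, J7 35/28≈1.25.
Take all of J29 (3 CPU-hours, value 32) — 93 CPU-hours left.
J16: take in full, 14 CPU-hours for value 59 — 79 left.
All 17 CPU-hours of J18 fit (value 55) — 62 remain.
All 14 CPU-hours of J33 fit (value 44) — 48 remain.
All 16 CPU-hours of J5 fit (value 41) — 32 remain.
All 19 CPU-hours of J23 fit (value 43) — 13 remain.
Fill the last 13 CPU-hours with part of J7: 13/28 of it earns 16.25.
Total value = 290.25.

290.25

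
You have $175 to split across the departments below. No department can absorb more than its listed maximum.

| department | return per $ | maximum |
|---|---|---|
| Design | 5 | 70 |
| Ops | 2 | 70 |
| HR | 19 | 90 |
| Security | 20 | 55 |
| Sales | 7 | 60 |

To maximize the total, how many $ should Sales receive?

30

Order the departments by return per $: Security 20 > HR 19 > Sales 7 > Design 5 > Ops 2.
Security takes 55 to reach its cap of 55 → 120 left.
HR: +90 to 90 (cap) → 30 left.
Sales has room for 60 but only 30 remain, so it gets 30.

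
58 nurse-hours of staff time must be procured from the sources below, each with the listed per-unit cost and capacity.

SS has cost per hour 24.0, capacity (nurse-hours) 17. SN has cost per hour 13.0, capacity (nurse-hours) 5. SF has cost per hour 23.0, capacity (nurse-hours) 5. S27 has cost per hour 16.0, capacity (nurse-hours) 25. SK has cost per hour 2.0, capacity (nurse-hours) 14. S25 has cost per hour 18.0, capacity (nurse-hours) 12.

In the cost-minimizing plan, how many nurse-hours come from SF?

2

Fill from the cheapest source first.
SK (2.0): use full 14 ; 44 nurse-hours to go.
SN (13.0): use full 5 ; 39 nurse-hours to go.
S27 at 16.0: take all 25 nurse-hours ; 14 still needed.
S25 (18.0): use full 12 ; 2 nurse-hours to go.
SF (23.0): take the remaining 2 ; done.
SS: unused.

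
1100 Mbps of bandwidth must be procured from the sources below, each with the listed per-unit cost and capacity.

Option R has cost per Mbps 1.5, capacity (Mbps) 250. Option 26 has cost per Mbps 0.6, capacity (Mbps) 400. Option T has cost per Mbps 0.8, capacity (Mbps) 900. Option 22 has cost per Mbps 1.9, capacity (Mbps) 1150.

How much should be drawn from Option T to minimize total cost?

700

Cheapest first:
Take 400 from Option 26 at 0.6 — need 700 more.
Option T (0.8): take the remaining 700 — done.
Option R, Option 22: unused.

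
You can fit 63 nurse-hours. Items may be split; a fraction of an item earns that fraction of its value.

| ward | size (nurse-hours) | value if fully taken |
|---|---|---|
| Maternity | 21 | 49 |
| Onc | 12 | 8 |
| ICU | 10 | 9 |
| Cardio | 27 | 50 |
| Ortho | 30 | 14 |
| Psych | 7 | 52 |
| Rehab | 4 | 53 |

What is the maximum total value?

Best value per unit of size first: Rehab 53/4≈13.2, Psych 52/7≈7.43, Maternity 49/21≈2.33, Cardio 50/27≈1.85, ICU 9/10≈0.9, Onc 8/12≈0.667, Ortho 14/30≈0.467.
All 4 nurse-hours of Rehab fit (value 53) ; 59 remain.
Take all of Psych (7 nurse-hours, value 52) ; 52 nurse-hours left.
Maternity: take in full, 21 nurse-hours for value 49 ; 31 left.
All 27 nurse-hours of Cardio fit (value 50) ; 4 remain.
Fill the last 4 nurse-hours with part of ICU: 4/10 of it earns 3.6.
Total value = 207.6.

207.6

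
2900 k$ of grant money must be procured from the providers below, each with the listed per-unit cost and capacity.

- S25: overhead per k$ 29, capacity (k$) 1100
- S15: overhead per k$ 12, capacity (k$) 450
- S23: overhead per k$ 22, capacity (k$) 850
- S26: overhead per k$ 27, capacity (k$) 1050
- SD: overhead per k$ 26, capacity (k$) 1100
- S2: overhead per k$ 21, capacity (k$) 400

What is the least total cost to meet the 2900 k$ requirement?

Fill from the cheapest provider first.
S15 at 12: take all 450 k$ — 2450 still needed.
S2 (21): use full 400 — 2050 k$ to go.
S23 (22): use full 850 — 1200 k$ to go.
Take 1100 from SD at 26 — need 100 more.
S26 (27): take the remaining 100 — done.
S25: unused.
Cost = 450×12 + 400×21 + 850×22 + 1100×26 + 100×27 = 63800.

63800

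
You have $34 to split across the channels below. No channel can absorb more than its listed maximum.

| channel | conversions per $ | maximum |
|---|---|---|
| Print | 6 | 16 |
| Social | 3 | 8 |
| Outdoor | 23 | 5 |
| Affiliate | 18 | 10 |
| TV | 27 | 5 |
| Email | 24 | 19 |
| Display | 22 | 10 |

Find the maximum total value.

816

Order the channels by conversions per $: TV 27 > Email 24 > Outdoor 23 > Display 22 > Affiliate 18 > Print 6 > Social 3.
TV: +5 to 5 (cap) — 29 left.
Email: +19 to 19 (cap) — 10 left.
Outdoor: +5 to 5 (cap) — 5 left.
Only 5 left; Display takes them to reach 5.
Total = 23×5 + 27×5 + 24×19 + 22×5 = 816.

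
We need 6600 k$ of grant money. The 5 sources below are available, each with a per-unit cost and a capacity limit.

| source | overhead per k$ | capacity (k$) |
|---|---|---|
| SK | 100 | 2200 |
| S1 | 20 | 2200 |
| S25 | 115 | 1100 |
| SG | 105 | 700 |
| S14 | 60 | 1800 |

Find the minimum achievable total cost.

Fill from the cheapest source first.
S1 (20): use full 2200 — 4400 k$ to go.
S14 (60): use full 1800 — 2600 k$ to go.
SK at 100: take all 2200 k$ — 400 still needed.
SG (105): take the remaining 400 — done.
S25: unused.
Cost = 2200×20 + 1800×60 + 2200×100 + 400×105 = 414000.

414000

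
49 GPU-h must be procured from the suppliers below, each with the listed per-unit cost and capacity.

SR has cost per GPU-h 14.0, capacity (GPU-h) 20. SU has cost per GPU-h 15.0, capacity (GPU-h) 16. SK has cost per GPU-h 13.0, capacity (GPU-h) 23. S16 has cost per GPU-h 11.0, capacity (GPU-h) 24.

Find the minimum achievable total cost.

Fill from the cheapest supplier first.
Take 24 from S16 at 11.0 → need 25 more.
SK at 13.0: take all 23 GPU-h → 2 still needed.
Take 2 from SR at 14.0 to finish.
SU: unused.
Cost = 24×11.0 + 23×13.0 + 2×14.0 = 591.

591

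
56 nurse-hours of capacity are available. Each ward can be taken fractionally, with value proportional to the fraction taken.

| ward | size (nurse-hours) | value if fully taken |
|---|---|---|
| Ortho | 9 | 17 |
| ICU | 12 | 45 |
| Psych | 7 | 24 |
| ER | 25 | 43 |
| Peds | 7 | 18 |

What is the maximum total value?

140.12

Best value per unit of size first: ICU 45/12≈3.75, Psych 24/7≈3.43, Peds 18/7≈2.57, Ortho 17/9≈1.89, ER 43/25≈1.72.
All 12 nurse-hours of ICU fit (value 45) — 44 remain.
Psych: take in full, 7 nurse-hours for value 24 — 37 left.
Take all of Peds (7 nurse-hours, value 18) — 30 nurse-hours left.
All 9 nurse-hours of Ortho fit (value 17) — 21 remain.
21 nurse-hours left: a 21/25 share of ER gives 43×21/25 = 36.12.
Total value = 140.12.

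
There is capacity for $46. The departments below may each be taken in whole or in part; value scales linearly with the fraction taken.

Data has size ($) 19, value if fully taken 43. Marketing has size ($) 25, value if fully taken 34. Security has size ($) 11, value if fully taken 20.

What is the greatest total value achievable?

84.76

Best value per unit of size first: Data 43/19≈2.26, Security 20/11≈1.82, Marketing 34/25≈1.36.
All 19 $ of Data fit (value 43) — 27 remain.
Security: take in full, 11 $ for value 20 — 16 left.
Only 16 $ remain; take 16/25 of Marketing for value 34×16/25 = 21.76.
Total value = 84.76.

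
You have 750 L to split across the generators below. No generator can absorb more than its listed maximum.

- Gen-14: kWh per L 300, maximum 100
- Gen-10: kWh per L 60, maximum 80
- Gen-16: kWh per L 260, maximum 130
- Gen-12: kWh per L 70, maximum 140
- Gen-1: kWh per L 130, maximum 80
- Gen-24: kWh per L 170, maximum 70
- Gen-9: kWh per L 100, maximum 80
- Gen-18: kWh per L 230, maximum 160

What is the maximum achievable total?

Highest kWh per L first: Gen-14 300 > Gen-16 260 > Gen-18 230 > Gen-24 170 > Gen-1 130 > Gen-9 100 > Gen-12 70 > Gen-10 60.
Gen-14: +100 to 100 (cap) → 650 left.
Gen-16: +130 to 130 (cap) → 520 left.
Gen-18 takes 160 to reach its cap of 160 → 360 left.
Gen-24 takes 70 to reach its cap of 70 → 290 left.
Gen-1: +80 to 80 (cap) → 210 left.
Gen-9: +80 to 80 (cap) → 130 left.
Only 130 left; Gen-12 takes them to reach 130.
Total = 300×100 + 260×130 + 70×130 + 130×80 + 170×70 + 100×80 + 230×160 = 140000.

140000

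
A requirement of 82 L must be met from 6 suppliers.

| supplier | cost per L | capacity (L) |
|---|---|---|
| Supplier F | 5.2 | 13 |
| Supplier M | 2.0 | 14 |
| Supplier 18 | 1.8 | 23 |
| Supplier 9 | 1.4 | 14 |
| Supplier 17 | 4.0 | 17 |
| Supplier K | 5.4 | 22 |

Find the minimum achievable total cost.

Cheapest first:
Supplier 9 at 1.4: take all 14 L — 68 still needed.
Supplier 18 at 1.8: take all 23 L — 45 still needed.
Supplier M at 2.0: take all 14 L — 31 still needed.
Supplier 17 (4.0): use full 17 — 14 L to go.
Supplier F at 5.2: take all 13 L — 1 still needed.
Take 1 from Supplier K at 5.4 to finish.
Cost = 14×1.4 + 23×1.8 + 14×2.0 + 17×4.0 + 13×5.2 + 1×5.4 = 230.

230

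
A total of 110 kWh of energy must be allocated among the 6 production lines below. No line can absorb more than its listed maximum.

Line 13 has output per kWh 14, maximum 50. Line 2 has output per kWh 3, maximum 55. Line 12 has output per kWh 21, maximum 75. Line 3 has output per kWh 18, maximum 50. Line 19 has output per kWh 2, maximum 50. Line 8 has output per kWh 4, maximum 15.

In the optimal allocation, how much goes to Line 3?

35

Order the production lines by output per kWh: Line 12 21 > Line 3 18 > Line 13 14 > Line 8 4 > Line 2 3 > Line 19 2.
Give Line 12 75 to hit its cap of 75 — 35 left.
Only 35 left; Line 3 takes them to reach 35.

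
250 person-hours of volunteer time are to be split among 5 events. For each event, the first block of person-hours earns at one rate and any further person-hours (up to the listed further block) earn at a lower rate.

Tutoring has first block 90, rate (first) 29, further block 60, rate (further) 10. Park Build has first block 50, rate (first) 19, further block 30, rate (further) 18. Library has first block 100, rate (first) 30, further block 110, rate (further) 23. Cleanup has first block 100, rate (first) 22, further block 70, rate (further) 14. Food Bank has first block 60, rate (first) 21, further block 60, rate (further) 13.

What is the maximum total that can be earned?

Treat each block as its own option and order by rate: Library/tier1 30 > Tutoring/tier1 29 > Library/tier2 23 > Cleanup/tier1 22 > Food Bank/tier1 21 > Park Build/tier1 19 > Park Build/tier2 18 > Cleanup/tier2 14 > Food Bank/tier2 13 > Tutoring/tier2 10.
Library/tier1 (30): +100 → 150 left.
Fill Tutoring tier1 block (90 at 29) → 60 left.
Library/tier2: +60 of 110 at 23; pool empty.
Total = 30×100 + 29×90 + 23×60 = 6990.

6990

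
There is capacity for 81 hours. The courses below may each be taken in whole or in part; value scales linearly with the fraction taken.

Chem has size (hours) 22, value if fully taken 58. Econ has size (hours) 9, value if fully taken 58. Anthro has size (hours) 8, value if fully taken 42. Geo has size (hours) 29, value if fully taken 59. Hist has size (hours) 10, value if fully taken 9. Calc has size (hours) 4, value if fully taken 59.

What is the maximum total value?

284.1

Best value per unit of size first: Calc 59/4≈14.8, Econ 58/9≈6.44, Anthro 42/8≈5.25, Chem 58/22≈2.64, Geo 59/29≈2.03, Hist 9/10≈0.9.
Take all of Calc (4 hours, value 59) → 77 hours left.
All 9 hours of Econ fit (value 58) → 68 remain.
Anthro: take in full, 8 hours for value 42 → 60 left.
All 22 hours of Chem fit (value 58) → 38 remain.
Take all of Geo (29 hours, value 59) → 9 hours left.
Only 9 hours remain; take 9/10 of Hist for value 9×9/10 = 8.1.
Total value = 284.1.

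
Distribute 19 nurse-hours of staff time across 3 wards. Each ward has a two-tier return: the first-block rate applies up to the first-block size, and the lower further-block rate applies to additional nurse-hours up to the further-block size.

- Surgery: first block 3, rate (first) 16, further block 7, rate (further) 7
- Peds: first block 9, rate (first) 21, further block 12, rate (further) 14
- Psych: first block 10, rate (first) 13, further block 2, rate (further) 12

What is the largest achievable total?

Treat each block as its own option and order by rate: Peds/first 21 > Surgery/first 16 > Peds/second 14 > Psych/first 13 > Psych/second 12 > Surgery/second 7.
Peds first at 21: fill all 9 — 10 left.
Surgery first at 16: fill all 3 — 7 left.
Peds/second: +7 of 12 at 14; pool empty.
Total = 21×9 + 16×3 + 14×7 = 335.

335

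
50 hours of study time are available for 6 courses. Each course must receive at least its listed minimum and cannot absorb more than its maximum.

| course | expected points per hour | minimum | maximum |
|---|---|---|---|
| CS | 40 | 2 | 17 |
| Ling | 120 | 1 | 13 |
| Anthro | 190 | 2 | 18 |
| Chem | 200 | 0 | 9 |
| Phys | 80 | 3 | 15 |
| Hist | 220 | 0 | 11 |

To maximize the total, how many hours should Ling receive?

7

Meeting every minimum uses 2+1+2+0+3+0 = 8 hours, leaving 42.
Order the courses by expected points per hour: Hist 220 > Chem 200 > Anthro 190 > Ling 120 > Phys 80 > CS 40.
Hist: +11 to 11 (cap) — 31 left.
Chem: +9 to 9 (cap) — 22 left.
Give Anthro 16 more to hit its cap of 18 — 6 left.
Ling has room for 12 more but only 6 remain, so it gets 7.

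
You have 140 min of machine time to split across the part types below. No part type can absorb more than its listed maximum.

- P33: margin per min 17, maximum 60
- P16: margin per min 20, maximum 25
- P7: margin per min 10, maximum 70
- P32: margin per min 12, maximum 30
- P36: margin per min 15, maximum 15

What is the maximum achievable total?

2205

Order the part types by margin per min: P16 20 > P33 17 > P36 15 > P32 12 > P7 10.
P16: +25 to 25 (cap) → 115 left.
P33 takes 60 to reach its cap of 60 → 55 left.
Give P36 15 to hit its cap of 15 → 40 left.
Give P32 30 to hit its cap of 30 → 10 left.
P7: +10 (room for 70) → 10. Pool exhausted.
Total = 17×60 + 20×25 + 10×10 + 12×30 + 15×15 = 2205.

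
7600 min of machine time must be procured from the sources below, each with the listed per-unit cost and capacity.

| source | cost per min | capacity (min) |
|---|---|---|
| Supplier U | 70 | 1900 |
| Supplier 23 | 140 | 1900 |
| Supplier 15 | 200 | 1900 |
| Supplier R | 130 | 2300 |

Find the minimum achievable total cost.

998000

Cheapest first:
Supplier U at 70: take all 1900 min ; 5700 still needed.
Supplier R (130): use full 2300 ; 3400 min to go.
Supplier 23 at 140: take all 1900 min ; 1500 still needed.
Supplier 15 at 200: take 1500 of its 1900 ; requirement met.
Cost = 1900×70 + 2300×130 + 1900×140 + 1500×200 = 998000.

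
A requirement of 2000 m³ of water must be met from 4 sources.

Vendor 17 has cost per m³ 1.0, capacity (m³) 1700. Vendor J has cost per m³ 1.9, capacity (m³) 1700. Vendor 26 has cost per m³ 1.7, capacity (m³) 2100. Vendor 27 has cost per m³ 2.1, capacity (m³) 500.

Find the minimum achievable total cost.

Use sources in increasing cost order.
Take 1700 from Vendor 17 at 1.0 → need 300 more.
Vendor 26 at 1.7: take 300 of its 2100 → requirement met.
Vendor J, Vendor 27: unused.
Cost = 1700×1.0 + 300×1.7 = 2210.

2210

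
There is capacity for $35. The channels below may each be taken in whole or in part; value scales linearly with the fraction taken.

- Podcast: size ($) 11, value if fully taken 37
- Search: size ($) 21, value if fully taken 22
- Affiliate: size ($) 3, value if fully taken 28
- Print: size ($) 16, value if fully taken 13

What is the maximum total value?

87

Rank by value-to-size ratio: Affiliate 28/3≈9.33, Podcast 37/11≈3.36, Search 22/21≈1.05, Print 13/16≈0.812.
Affiliate: take in full, 3 $ for value 28 → 32 left.
All 11 $ of Podcast fit (value 37) → 21 remain.
Take all of Search (21 $, value 22) → 0 $ left.
Total value = 87.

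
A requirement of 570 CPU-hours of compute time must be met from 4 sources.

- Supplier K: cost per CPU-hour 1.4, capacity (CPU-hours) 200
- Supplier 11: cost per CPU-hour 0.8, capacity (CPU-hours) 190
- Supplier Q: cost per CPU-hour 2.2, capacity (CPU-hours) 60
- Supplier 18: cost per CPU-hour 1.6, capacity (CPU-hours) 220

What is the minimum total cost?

720

Cheapest first:
Take 190 from Supplier 11 at 0.8 → need 380 more.
Supplier K (1.4): use full 200 → 180 CPU-hours to go.
Supplier 18 at 1.6: take 180 of its 220 → requirement met.
Supplier Q: unused.
Cost = 190×0.8 + 200×1.4 + 180×1.6 = 720.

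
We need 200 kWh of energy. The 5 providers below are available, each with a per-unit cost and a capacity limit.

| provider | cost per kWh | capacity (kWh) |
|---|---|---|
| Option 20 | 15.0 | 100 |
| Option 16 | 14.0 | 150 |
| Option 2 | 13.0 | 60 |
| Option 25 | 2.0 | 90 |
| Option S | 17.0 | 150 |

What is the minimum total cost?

Use providers in increasing cost order.
Option 25 at 2.0: take all 90 kWh → 110 still needed.
Take 60 from Option 2 at 13.0 → need 50 more.
Option 16 at 14.0: take 50 of its 150 → requirement met.
Option 20, Option S: unused.
Cost = 90×2.0 + 60×13.0 + 50×14.0 = 1660.

1660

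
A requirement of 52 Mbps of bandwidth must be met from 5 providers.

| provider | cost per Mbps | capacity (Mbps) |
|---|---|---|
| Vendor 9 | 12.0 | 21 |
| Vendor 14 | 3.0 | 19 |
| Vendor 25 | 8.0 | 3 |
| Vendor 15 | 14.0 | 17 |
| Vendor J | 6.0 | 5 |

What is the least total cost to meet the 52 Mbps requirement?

Use providers in increasing cost order.
Vendor 14 at 3.0: take all 19 Mbps ; 33 still needed.
Vendor J (6.0): use full 5 ; 28 Mbps to go.
Vendor 25 at 8.0: take all 3 Mbps ; 25 still needed.
Take 21 from Vendor 9 at 12.0 ; need 4 more.
Vendor 15 at 14.0: take 4 of its 17 ; requirement met.
Cost = 19×3.0 + 5×6.0 + 3×8.0 + 21×12.0 + 4×14.0 = 419.

419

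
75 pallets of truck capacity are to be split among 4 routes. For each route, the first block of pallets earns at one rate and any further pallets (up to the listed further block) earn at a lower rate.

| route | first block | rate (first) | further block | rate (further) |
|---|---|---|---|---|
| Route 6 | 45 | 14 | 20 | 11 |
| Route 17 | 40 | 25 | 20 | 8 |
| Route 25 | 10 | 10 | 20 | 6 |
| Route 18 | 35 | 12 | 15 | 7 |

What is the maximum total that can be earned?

1490

Rank every tier by rate: Route 17/first 25 > Route 6/first 14 > Route 18/first 12 > Route 6/second 11 > Route 25/first 10 > Route 17/second 8 > Route 18/second 7 > Route 25/second 6.
Route 17/first (25): +40 ; 35 left.
Route 6 first at 14: only 35 left, fill 35.
Total = 25×40 + 14×35 = 1490.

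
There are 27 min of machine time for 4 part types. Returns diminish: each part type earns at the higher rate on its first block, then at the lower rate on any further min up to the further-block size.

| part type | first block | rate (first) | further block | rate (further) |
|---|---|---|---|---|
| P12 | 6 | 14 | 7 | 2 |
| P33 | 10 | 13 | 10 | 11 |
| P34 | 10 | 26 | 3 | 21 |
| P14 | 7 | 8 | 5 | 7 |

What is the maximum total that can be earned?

511

Treat each block as its own option and order by rate: P34/tier1 26 > P34/tier2 21 > P12/tier1 14 > P33/tier1 13 > P33/tier2 11 > P14/tier1 8 > P14/tier2 7 > P12/tier2 2.
Fill P34 tier1 block (10 at 26) ; 17 left.
P34 tier2 at 21: fill all 3 ; 14 left.
P12/tier1 (14): +6 ; 8 left.
P33 tier1 at 13: only 8 left, fill 8.
Total = 26×10 + 21×3 + 14×6 + 13×8 = 511.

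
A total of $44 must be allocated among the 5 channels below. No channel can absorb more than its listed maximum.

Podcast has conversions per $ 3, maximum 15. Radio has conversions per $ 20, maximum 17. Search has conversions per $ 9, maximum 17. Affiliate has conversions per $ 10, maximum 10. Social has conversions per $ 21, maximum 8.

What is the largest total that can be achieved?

Order the channels by conversions per $: Social 21 > Radio 20 > Affiliate 10 > Search 9 > Podcast 3.
Social: +8 to 8 (cap) ; 36 left.
Radio takes 17 to reach its cap of 17 ; 19 left.
Give Affiliate 10 to hit its cap of 10 ; 9 left.
Search: +9 (room for 17) → 9. Pool exhausted.
Total = 20×17 + 9×9 + 10×10 + 21×8 = 689.

689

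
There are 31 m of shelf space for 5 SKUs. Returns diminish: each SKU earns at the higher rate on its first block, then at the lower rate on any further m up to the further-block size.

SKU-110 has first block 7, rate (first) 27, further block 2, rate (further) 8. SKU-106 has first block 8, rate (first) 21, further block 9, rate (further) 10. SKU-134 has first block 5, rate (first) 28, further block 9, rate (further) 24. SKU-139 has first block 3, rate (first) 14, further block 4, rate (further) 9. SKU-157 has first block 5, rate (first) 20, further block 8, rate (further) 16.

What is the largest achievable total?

Treat each block as its own option and order by rate: SKU-134/tier1 28 > SKU-110/tier1 27 > SKU-134/tier2 24 > SKU-106/tier1 21 > SKU-157/tier1 20 > SKU-157/tier2 16 > SKU-139/tier1 14 > SKU-106/tier2 10 > SKU-139/tier2 9 > SKU-110/tier2 8.
SKU-134 tier1 at 28: fill all 5 — 26 left.
SKU-110 tier1 at 27: fill all 7 — 19 left.
SKU-134 tier2 at 24: fill all 9 — 10 left.
SKU-106 tier1 at 21: fill all 8 — 2 left.
2 remain; put them into SKU-157 tier1 at 20.
Total = 28×5 + 27×7 + 24×9 + 21×8 + 20×2 = 753.

753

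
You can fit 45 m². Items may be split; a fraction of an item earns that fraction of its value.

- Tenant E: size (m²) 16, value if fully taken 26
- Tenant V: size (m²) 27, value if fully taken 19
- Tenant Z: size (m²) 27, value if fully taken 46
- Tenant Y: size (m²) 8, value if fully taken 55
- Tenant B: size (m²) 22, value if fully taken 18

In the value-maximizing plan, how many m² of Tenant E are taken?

10

Sort by value density: Tenant Y 55/8≈6.88, Tenant Z 46/27≈1.7, Tenant E 26/16≈1.62, Tenant B 18/22≈0.818, Tenant V 19/27≈0.704.
Tenant Y: take in full, 8 m² for value 55 ; 37 left.
Tenant Z: take in full, 27 m² for value 46 ; 10 left.
Only 10 m² remain; take 10/16 of Tenant E for value 26×10/16 = 16.25.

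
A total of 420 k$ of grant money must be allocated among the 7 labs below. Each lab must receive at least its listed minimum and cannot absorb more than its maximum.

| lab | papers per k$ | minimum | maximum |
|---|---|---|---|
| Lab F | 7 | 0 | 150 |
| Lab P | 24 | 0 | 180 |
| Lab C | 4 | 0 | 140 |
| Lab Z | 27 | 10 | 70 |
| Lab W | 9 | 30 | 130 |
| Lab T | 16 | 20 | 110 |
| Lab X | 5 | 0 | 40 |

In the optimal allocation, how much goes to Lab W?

60

Meeting every minimum uses 0+0+0+10+30+20+0 = 60 k$, leaving 360.
Order the labs by papers per k$: Lab Z 27 > Lab P 24 > Lab T 16 > Lab W 9 > Lab F 7 > Lab X 5 > Lab C 4.
Lab Z: +60 to 70 (cap) ; 300 left.
Lab P: +180 to 180 (cap) ; 120 left.
Lab T: +90 to 110 (cap) ; 30 left.
Lab W: +30 (room for 100) → 60. Pool exhausted.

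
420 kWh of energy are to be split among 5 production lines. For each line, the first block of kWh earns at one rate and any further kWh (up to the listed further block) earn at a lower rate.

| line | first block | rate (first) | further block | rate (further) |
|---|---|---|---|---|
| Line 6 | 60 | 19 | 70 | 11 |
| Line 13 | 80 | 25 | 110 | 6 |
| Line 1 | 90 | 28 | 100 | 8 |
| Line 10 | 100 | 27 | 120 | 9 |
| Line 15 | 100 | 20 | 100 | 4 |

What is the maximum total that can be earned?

Order all 10 blocks by rate: Line 1/T1 28 > Line 10/T1 27 > Line 13/T1 25 > Line 15/T1 20 > Line 6/T1 19 > Line 6/T2 11 > Line 10/T2 9 > Line 1/T2 8 > Line 13/T2 6 > Line 15/T2 4.
Line 1/T1 (28): +90 ; 330 left.
Fill Line 10 T1 block (100 at 27) ; 230 left.
Fill Line 13 T1 block (80 at 25) ; 150 left.
Fill Line 15 T1 block (100 at 20) ; 50 left.
Line 6/T1: +50 of 60 at 19; pool empty.
Total = 28×90 + 27×100 + 25×80 + 20×100 + 19×50 = 10170.

10170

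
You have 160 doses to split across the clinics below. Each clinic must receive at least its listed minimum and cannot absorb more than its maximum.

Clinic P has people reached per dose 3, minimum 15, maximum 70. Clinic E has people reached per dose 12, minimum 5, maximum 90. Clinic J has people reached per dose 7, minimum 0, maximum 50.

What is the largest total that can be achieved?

1490

Meeting every minimum uses 15+5+0 = 20 doses, leaving 140.
Highest people reached per dose first: Clinic E 12 > Clinic J 7 > Clinic P 3.
Clinic E: +85 to 90 (cap) ; 55 left.
Clinic J: +50 to 50 (cap) ; 5 left.
Only 5 left; Clinic P takes them to reach 20.
Total = 3×20 + 12×90 + 7×50 = 1490.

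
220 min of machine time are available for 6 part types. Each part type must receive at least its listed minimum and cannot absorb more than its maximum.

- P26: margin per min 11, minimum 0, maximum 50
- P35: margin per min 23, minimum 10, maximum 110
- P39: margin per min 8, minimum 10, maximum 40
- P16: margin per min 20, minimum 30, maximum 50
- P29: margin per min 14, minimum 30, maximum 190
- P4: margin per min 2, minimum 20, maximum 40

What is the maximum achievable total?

Meeting every minimum uses 0+10+10+30+30+20 = 100 min, leaving 120.
Order the part types by margin per min: P35 23 > P16 20 > P29 14 > P26 11 > P39 8 > P4 2.
Give P35 100 more to hit its cap of 110 ; 20 left.
P16: +20 to 50 (cap) ; 0 left.
Total = 23×110 + 8×10 + 20×50 + 14×30 + 2×20 = 4070.

4070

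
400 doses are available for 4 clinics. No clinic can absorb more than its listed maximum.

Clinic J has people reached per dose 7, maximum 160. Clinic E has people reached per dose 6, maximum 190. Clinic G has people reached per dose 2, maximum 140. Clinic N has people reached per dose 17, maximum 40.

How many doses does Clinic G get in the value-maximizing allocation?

Order the clinics by people reached per dose: Clinic N 17 > Clinic J 7 > Clinic E 6 > Clinic G 2.
Clinic N takes 40 to reach its cap of 40 ; 360 left.
Give Clinic J 160 to hit its cap of 160 ; 200 left.
Give Clinic E 190 to hit its cap of 190 ; 10 left.
Only 10 left; Clinic G takes them to reach 10.

10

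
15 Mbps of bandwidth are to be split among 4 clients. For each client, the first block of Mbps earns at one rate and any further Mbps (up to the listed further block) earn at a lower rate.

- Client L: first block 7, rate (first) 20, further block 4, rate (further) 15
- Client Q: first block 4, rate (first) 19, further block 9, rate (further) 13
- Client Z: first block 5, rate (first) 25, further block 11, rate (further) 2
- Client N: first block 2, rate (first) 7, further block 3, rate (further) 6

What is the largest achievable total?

Treat each block as its own option and order by rate: Client Z/tier1 25 > Client L/tier1 20 > Client Q/tier1 19 > Client L/tier2 15 > Client Q/tier2 13 > Client N/tier1 7 > Client N/tier2 6 > Client Z/tier2 2.
Client Z tier1 at 25: fill all 5 — 10 left.
Client L tier1 at 20: fill all 7 — 3 left.
Client Q tier1 at 19: only 3 left, fill 3.
Total = 25×5 + 20×7 + 19×3 = 322.

322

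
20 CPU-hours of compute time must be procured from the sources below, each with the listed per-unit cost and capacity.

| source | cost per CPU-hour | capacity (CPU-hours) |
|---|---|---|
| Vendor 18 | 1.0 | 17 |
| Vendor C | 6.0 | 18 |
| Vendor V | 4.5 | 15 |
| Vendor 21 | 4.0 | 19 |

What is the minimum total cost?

29

Cheapest first:
Vendor 18 (1.0): use full 17 → 3 CPU-hours to go.
Take 3 from Vendor 21 at 4.0 to finish.
Vendor V, Vendor C: unused.
Cost = 17×1.0 + 3×4.0 = 29.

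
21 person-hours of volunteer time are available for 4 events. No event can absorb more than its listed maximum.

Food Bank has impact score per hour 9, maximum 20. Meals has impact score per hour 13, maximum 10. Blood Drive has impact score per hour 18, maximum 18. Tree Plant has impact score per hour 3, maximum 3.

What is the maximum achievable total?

363

Order the events by impact score per hour: Blood Drive 18 > Meals 13 > Food Bank 9 > Tree Plant 3.
Blood Drive: +18 to 18 (cap) → 3 left.
Meals: +3 (room for 10) → 3. Pool exhausted.
Total = 13×3 + 18×18 = 363.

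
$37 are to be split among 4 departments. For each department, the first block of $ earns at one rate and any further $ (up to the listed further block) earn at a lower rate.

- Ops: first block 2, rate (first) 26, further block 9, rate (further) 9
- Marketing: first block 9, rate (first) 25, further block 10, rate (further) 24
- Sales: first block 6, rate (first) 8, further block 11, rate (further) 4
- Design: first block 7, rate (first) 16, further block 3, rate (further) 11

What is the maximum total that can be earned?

Rank every tier by rate: Ops/T1 26 > Marketing/T1 25 > Marketing/T2 24 > Design/T1 16 > Design/T2 11 > Ops/T2 9 > Sales/T1 8 > Sales/T2 4.
Ops/T1 (26): +2 → 35 left.
Fill Marketing T1 block (9 at 25) → 26 left.
Marketing/T2 (24): +10 → 16 left.
Design T1 at 16: fill all 7 → 9 left.
Fill Design T2 block (3 at 11) → 6 left.
6 remain; put them into Ops T2 at 9.
Total = 26×2 + 25×9 + 24×10 + 16×7 + 11×3 + 9×6 = 716.

716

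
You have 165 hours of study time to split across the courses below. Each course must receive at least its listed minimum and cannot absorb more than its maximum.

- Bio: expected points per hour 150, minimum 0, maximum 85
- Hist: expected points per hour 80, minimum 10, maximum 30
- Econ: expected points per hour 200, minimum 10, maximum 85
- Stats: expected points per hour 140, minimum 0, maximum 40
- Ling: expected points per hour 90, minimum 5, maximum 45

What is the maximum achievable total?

28000

Meeting every minimum uses 0+10+10+0+5 = 25 hours, leaving 140.
Order the courses by expected points per hour: Econ 200 > Bio 150 > Stats 140 > Ling 90 > Hist 80.
Econ takes 75 more to reach its cap of 85 → 65 left.
Bio has room for 85 more but only 65 remain, so it gets 65.
Total = 150×65 + 80×10 + 200×85 + 90×5 = 28000.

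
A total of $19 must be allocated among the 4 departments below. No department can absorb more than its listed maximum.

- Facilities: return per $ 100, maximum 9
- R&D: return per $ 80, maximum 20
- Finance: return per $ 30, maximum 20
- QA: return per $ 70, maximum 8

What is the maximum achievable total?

Highest return per $ first: Facilities 100 > R&D 80 > QA 70 > Finance 30.
Facilities: +9 to 9 (cap) — 10 left.
R&D has room for 20 but only 10 remain, so it gets 10.
Total = 100×9 + 80×10 = 1700.

1700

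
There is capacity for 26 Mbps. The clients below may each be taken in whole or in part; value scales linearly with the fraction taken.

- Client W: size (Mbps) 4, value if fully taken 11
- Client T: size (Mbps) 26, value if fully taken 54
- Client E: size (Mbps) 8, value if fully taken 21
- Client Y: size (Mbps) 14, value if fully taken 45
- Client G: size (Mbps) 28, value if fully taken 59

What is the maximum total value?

Sort by value density: Client Y 45/14≈3.21, Client W 11/4≈2.75, Client E 21/8≈2.62, Client G 59/28≈2.11, Client T 54/26≈2.08.
All 14 Mbps of Client Y fit (value 45) → 12 remain.
Take all of Client W (4 Mbps, value 11) → 8 Mbps left.
All 8 Mbps of Client E fit (value 21) → 0 remain.
Total value = 77.

77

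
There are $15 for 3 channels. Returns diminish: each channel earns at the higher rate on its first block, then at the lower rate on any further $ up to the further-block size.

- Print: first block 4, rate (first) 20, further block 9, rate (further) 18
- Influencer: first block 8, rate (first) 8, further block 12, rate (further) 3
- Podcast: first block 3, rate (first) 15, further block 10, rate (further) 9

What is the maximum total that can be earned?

272

Rank every tier by rate: Print/first 20 > Print/second 18 > Podcast/first 15 > Podcast/second 9 > Influencer/first 8 > Influencer/second 3.
Print/first (20): +4 — 11 left.
Print/second (18): +9 — 2 left.
2 remain; put them into Podcast first at 15.
Total = 20×4 + 18×9 + 15×2 = 272.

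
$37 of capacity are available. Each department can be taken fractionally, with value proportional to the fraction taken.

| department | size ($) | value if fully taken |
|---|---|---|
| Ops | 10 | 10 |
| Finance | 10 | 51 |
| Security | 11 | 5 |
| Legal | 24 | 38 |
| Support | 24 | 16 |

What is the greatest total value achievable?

Rank by value-to-size ratio: Finance 51/10≈5.1, Legal 38/24≈1.58, Ops 10/10≈1, Support 16/24≈0.667, Security 5/11≈0.455.
All 10 $ of Finance fit (value 51) ; 27 remain.
Legal: take in full, 24 $ for value 38 ; 3 left.
Only 3 $ remain; take 3/10 of Ops for value 10×3/10 = 3.
Total value = 92.

92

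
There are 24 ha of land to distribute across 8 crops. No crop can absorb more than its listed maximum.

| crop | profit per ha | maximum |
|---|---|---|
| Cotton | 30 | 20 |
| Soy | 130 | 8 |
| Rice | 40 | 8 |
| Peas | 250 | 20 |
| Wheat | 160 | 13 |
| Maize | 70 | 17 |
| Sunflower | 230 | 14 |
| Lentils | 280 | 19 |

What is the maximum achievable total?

6570

Rank by profit per ha: Lentils 280 > Peas 250 > Sunflower 230 > Wheat 160 > Soy 130 > Maize 70 > Rice 40 > Cotton 30.
Lentils takes 19 to reach its cap of 19 ; 5 left.
Peas: +5 (room for 20) → 5. Pool exhausted.
Total = 250×5 + 280×19 = 6570.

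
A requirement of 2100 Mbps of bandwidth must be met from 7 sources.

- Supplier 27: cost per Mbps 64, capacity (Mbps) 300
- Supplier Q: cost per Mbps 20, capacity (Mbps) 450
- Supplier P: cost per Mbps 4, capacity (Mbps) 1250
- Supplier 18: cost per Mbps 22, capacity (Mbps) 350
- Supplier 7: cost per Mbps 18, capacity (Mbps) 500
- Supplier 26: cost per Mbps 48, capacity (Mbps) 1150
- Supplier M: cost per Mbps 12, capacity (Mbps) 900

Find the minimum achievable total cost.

Use sources in increasing cost order.
Supplier P (4): use full 1250 ; 850 Mbps to go.
Take 850 from Supplier M at 12 to finish.
Supplier 7, Supplier Q, Supplier 18, Supplier 26, Supplier 27: unused.
Cost = 1250×4 + 850×12 = 15200.

15200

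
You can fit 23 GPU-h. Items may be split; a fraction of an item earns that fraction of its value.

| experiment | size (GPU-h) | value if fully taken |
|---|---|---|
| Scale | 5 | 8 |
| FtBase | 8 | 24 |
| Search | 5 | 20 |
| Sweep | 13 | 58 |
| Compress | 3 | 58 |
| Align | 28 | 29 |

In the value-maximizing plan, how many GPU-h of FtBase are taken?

Rank by value-to-size ratio: Compress 58/3≈19.3, Sweep 58/13≈4.46, Search 20/5≈4, FtBase 24/8≈3, Scale 8/5≈1.6, Align 29/28≈1.04.
All 3 GPU-h of Compress fit (value 58) → 20 remain.
Sweep: take in full, 13 GPU-h for value 58 → 7 left.
Take all of Search (5 GPU-h, value 20) → 2 GPU-h left.
Fill the last 2 GPU-h with part of FtBase: 2/8 of it earns 6.

2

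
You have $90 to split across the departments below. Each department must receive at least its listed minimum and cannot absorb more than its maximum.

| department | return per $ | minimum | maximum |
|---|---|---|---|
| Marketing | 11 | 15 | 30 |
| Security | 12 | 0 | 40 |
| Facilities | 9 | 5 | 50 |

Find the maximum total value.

990

Meeting every minimum uses 15+0+5 = 20 $, leaving 70.
Order the departments by return per $: Security 12 > Marketing 11 > Facilities 9.
Security: +40 to 40 (cap) → 30 left.
Give Marketing 15 more to hit its cap of 30 → 15 left.
Only 15 left; Facilities takes them to reach 20.
Total = 11×30 + 12×40 + 9×20 = 990.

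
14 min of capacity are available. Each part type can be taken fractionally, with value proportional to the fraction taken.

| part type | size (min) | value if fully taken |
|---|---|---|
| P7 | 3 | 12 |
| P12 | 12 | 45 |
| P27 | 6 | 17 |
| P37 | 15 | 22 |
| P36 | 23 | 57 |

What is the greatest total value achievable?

Rank by value-to-size ratio: P7 12/3≈4, P12 45/12≈3.75, P27 17/6≈2.83, P36 57/23≈2.48, P37 22/15≈1.47.
P7: take in full, 3 min for value 12 ; 11 left.
Fill the last 11 min with part of P12: 11/12 of it earns 41.25.
Total value = 53.25.

53.25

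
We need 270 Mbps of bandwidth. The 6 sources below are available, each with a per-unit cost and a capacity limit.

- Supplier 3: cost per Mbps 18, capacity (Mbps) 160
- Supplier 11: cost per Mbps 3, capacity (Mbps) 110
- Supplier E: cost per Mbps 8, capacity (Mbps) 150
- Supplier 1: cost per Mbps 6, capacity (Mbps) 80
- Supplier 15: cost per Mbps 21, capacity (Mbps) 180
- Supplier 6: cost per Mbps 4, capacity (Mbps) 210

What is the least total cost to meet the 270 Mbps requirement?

970

Use sources in increasing cost order.
Supplier 11 at 3: take all 110 Mbps — 160 still needed.
Supplier 6 (4): take the remaining 160 — done.
Supplier 1, Supplier E, Supplier 3, Supplier 15: unused.
Cost = 110×3 + 160×4 = 970.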